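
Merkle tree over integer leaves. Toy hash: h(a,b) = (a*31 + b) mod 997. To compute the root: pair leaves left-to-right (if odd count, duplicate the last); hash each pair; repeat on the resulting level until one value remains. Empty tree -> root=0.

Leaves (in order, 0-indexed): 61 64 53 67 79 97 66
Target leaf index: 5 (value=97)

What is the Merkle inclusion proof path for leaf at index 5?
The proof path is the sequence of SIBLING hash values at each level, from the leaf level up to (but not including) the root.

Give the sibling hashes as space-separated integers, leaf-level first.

Answer: 79 118 501

Derivation:
L0 (leaves): [61, 64, 53, 67, 79, 97, 66], target index=5
L1: h(61,64)=(61*31+64)%997=958 [pair 0] h(53,67)=(53*31+67)%997=713 [pair 1] h(79,97)=(79*31+97)%997=552 [pair 2] h(66,66)=(66*31+66)%997=118 [pair 3] -> [958, 713, 552, 118]
  Sibling for proof at L0: 79
L2: h(958,713)=(958*31+713)%997=501 [pair 0] h(552,118)=(552*31+118)%997=281 [pair 1] -> [501, 281]
  Sibling for proof at L1: 118
L3: h(501,281)=(501*31+281)%997=857 [pair 0] -> [857]
  Sibling for proof at L2: 501
Root: 857
Proof path (sibling hashes from leaf to root): [79, 118, 501]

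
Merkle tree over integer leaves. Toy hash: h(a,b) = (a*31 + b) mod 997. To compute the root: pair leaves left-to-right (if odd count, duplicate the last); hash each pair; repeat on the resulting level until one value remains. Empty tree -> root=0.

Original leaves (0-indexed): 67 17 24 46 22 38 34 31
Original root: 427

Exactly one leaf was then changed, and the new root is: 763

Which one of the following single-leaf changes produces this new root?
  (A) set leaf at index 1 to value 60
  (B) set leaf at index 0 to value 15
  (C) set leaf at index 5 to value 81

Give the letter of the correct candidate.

Original leaves: [67, 17, 24, 46, 22, 38, 34, 31]
Target new root: 763
Try each candidate change and compute the resulting root:
Candidate A: set leaf[1] = 60 -> leaves = [67, 60, 24, 46, 22, 38, 34, 31]
  L0: [67, 60, 24, 46, 22, 38, 34, 31]
  L1: h(67,60)=(67*31+60)%997=143 h(24,46)=(24*31+46)%997=790 h(22,38)=(22*31+38)%997=720 h(34,31)=(34*31+31)%997=88 -> [143, 790, 720, 88]
  L2: h(143,790)=(143*31+790)%997=238 h(720,88)=(720*31+88)%997=474 -> [238, 474]
  L3: h(238,474)=(238*31+474)%997=873 -> [873]
  root = 873 != target 763
Candidate B: set leaf[0] = 15 -> leaves = [15, 17, 24, 46, 22, 38, 34, 31]
  L0: [15, 17, 24, 46, 22, 38, 34, 31]
  L1: h(15,17)=(15*31+17)%997=482 h(24,46)=(24*31+46)%997=790 h(22,38)=(22*31+38)%997=720 h(34,31)=(34*31+31)%997=88 -> [482, 790, 720, 88]
  L2: h(482,790)=(482*31+790)%997=777 h(720,88)=(720*31+88)%997=474 -> [777, 474]
  L3: h(777,474)=(777*31+474)%997=633 -> [633]
  root = 633 != target 763
Candidate C: set leaf[5] = 81 -> leaves = [67, 17, 24, 46, 22, 81, 34, 31]
  L0: [67, 17, 24, 46, 22, 81, 34, 31]
  L1: h(67,17)=(67*31+17)%997=100 h(24,46)=(24*31+46)%997=790 h(22,81)=(22*31+81)%997=763 h(34,31)=(34*31+31)%997=88 -> [100, 790, 763, 88]
  L2: h(100,790)=(100*31+790)%997=899 h(763,88)=(763*31+88)%997=810 -> [899, 810]
  L3: h(899,810)=(899*31+810)%997=763 -> [763]
  root = 763 == target 763  ** MATCH **
Candidate C produces the target root.

Answer: C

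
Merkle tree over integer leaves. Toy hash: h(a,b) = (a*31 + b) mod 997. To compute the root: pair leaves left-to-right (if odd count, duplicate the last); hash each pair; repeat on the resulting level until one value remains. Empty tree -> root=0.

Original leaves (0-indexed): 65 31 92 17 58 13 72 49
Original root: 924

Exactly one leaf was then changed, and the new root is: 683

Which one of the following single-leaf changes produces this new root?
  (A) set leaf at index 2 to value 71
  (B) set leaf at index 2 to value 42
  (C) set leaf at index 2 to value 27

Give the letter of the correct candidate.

Answer: A

Derivation:
Original leaves: [65, 31, 92, 17, 58, 13, 72, 49]
Target new root: 683
Try each candidate change and compute the resulting root:
Candidate A: set leaf[2] = 71 -> leaves = [65, 31, 71, 17, 58, 13, 72, 49]
  L0: [65, 31, 71, 17, 58, 13, 72, 49]
  L1: h(65,31)=(65*31+31)%997=52 h(71,17)=(71*31+17)%997=224 h(58,13)=(58*31+13)%997=814 h(72,49)=(72*31+49)%997=287 -> [52, 224, 814, 287]
  L2: h(52,224)=(52*31+224)%997=839 h(814,287)=(814*31+287)%997=596 -> [839, 596]
  L3: h(839,596)=(839*31+596)%997=683 -> [683]
  root = 683 == target 683  ** MATCH **
Candidate B: set leaf[2] = 42 -> leaves = [65, 31, 42, 17, 58, 13, 72, 49]
  L0: [65, 31, 42, 17, 58, 13, 72, 49]
  L1: h(65,31)=(65*31+31)%997=52 h(42,17)=(42*31+17)%997=322 h(58,13)=(58*31+13)%997=814 h(72,49)=(72*31+49)%997=287 -> [52, 322, 814, 287]
  L2: h(52,322)=(52*31+322)%997=937 h(814,287)=(814*31+287)%997=596 -> [937, 596]
  L3: h(937,596)=(937*31+596)%997=730 -> [730]
  root = 730 != target 683
Candidate C: set leaf[2] = 27 -> leaves = [65, 31, 27, 17, 58, 13, 72, 49]
  L0: [65, 31, 27, 17, 58, 13, 72, 49]
  L1: h(65,31)=(65*31+31)%997=52 h(27,17)=(27*31+17)%997=854 h(58,13)=(58*31+13)%997=814 h(72,49)=(72*31+49)%997=287 -> [52, 854, 814, 287]
  L2: h(52,854)=(52*31+854)%997=472 h(814,287)=(814*31+287)%997=596 -> [472, 596]
  L3: h(472,596)=(472*31+596)%997=273 -> [273]
  root = 273 != target 683
Candidate A produces the target root.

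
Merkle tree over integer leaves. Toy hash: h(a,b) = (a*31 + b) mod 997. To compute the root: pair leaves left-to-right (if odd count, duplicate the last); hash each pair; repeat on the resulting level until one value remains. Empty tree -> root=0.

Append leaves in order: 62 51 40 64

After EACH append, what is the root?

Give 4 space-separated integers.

After append 62 (leaves=[62]):
  L0: [62]
  root=62
After append 51 (leaves=[62, 51]):
  L0: [62, 51]
  L1: h(62,51)=(62*31+51)%997=976 -> [976]
  root=976
After append 40 (leaves=[62, 51, 40]):
  L0: [62, 51, 40]
  L1: h(62,51)=(62*31+51)%997=976 h(40,40)=(40*31+40)%997=283 -> [976, 283]
  L2: h(976,283)=(976*31+283)%997=629 -> [629]
  root=629
After append 64 (leaves=[62, 51, 40, 64]):
  L0: [62, 51, 40, 64]
  L1: h(62,51)=(62*31+51)%997=976 h(40,64)=(40*31+64)%997=307 -> [976, 307]
  L2: h(976,307)=(976*31+307)%997=653 -> [653]
  root=653

Answer: 62 976 629 653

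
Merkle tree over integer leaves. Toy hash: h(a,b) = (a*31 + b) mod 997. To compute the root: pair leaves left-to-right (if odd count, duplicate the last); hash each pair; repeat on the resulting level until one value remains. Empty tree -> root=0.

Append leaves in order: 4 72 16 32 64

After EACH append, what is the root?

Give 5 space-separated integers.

After append 4 (leaves=[4]):
  L0: [4]
  root=4
After append 72 (leaves=[4, 72]):
  L0: [4, 72]
  L1: h(4,72)=(4*31+72)%997=196 -> [196]
  root=196
After append 16 (leaves=[4, 72, 16]):
  L0: [4, 72, 16]
  L1: h(4,72)=(4*31+72)%997=196 h(16,16)=(16*31+16)%997=512 -> [196, 512]
  L2: h(196,512)=(196*31+512)%997=606 -> [606]
  root=606
After append 32 (leaves=[4, 72, 16, 32]):
  L0: [4, 72, 16, 32]
  L1: h(4,72)=(4*31+72)%997=196 h(16,32)=(16*31+32)%997=528 -> [196, 528]
  L2: h(196,528)=(196*31+528)%997=622 -> [622]
  root=622
After append 64 (leaves=[4, 72, 16, 32, 64]):
  L0: [4, 72, 16, 32, 64]
  L1: h(4,72)=(4*31+72)%997=196 h(16,32)=(16*31+32)%997=528 h(64,64)=(64*31+64)%997=54 -> [196, 528, 54]
  L2: h(196,528)=(196*31+528)%997=622 h(54,54)=(54*31+54)%997=731 -> [622, 731]
  L3: h(622,731)=(622*31+731)%997=73 -> [73]
  root=73

Answer: 4 196 606 622 73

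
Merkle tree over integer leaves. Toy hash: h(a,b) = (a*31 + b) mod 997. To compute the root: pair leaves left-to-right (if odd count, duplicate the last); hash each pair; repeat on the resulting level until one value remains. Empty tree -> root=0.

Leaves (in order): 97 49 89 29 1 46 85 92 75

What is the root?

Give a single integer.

Answer: 576

Derivation:
L0: [97, 49, 89, 29, 1, 46, 85, 92, 75]
L1: h(97,49)=(97*31+49)%997=65 h(89,29)=(89*31+29)%997=794 h(1,46)=(1*31+46)%997=77 h(85,92)=(85*31+92)%997=733 h(75,75)=(75*31+75)%997=406 -> [65, 794, 77, 733, 406]
L2: h(65,794)=(65*31+794)%997=815 h(77,733)=(77*31+733)%997=129 h(406,406)=(406*31+406)%997=31 -> [815, 129, 31]
L3: h(815,129)=(815*31+129)%997=469 h(31,31)=(31*31+31)%997=992 -> [469, 992]
L4: h(469,992)=(469*31+992)%997=576 -> [576]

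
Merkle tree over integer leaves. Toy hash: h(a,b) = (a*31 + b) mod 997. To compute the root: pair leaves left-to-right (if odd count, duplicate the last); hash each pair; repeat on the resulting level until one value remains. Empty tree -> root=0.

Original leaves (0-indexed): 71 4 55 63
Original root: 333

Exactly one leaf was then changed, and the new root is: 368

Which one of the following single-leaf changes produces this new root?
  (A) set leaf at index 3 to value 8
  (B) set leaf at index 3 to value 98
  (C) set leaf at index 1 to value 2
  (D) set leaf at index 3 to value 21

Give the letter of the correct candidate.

Answer: B

Derivation:
Original leaves: [71, 4, 55, 63]
Target new root: 368
Try each candidate change and compute the resulting root:
Candidate A: set leaf[3] = 8 -> leaves = [71, 4, 55, 8]
  L0: [71, 4, 55, 8]
  L1: h(71,4)=(71*31+4)%997=211 h(55,8)=(55*31+8)%997=716 -> [211, 716]
  L2: h(211,716)=(211*31+716)%997=278 -> [278]
  root = 278 != target 368
Candidate B: set leaf[3] = 98 -> leaves = [71, 4, 55, 98]
  L0: [71, 4, 55, 98]
  L1: h(71,4)=(71*31+4)%997=211 h(55,98)=(55*31+98)%997=806 -> [211, 806]
  L2: h(211,806)=(211*31+806)%997=368 -> [368]
  root = 368 == target 368  ** MATCH **
Candidate C: set leaf[1] = 2 -> leaves = [71, 2, 55, 63]
  L0: [71, 2, 55, 63]
  L1: h(71,2)=(71*31+2)%997=209 h(55,63)=(55*31+63)%997=771 -> [209, 771]
  L2: h(209,771)=(209*31+771)%997=271 -> [271]
  root = 271 != target 368
Candidate D: set leaf[3] = 21 -> leaves = [71, 4, 55, 21]
  L0: [71, 4, 55, 21]
  L1: h(71,4)=(71*31+4)%997=211 h(55,21)=(55*31+21)%997=729 -> [211, 729]
  L2: h(211,729)=(211*31+729)%997=291 -> [291]
  root = 291 != target 368
Candidate B produces the target root.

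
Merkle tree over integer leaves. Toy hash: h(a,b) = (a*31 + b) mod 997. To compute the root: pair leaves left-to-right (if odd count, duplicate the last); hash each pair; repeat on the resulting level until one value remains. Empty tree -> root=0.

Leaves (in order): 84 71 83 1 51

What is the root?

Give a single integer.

L0: [84, 71, 83, 1, 51]
L1: h(84,71)=(84*31+71)%997=681 h(83,1)=(83*31+1)%997=580 h(51,51)=(51*31+51)%997=635 -> [681, 580, 635]
L2: h(681,580)=(681*31+580)%997=754 h(635,635)=(635*31+635)%997=380 -> [754, 380]
L3: h(754,380)=(754*31+380)%997=823 -> [823]

Answer: 823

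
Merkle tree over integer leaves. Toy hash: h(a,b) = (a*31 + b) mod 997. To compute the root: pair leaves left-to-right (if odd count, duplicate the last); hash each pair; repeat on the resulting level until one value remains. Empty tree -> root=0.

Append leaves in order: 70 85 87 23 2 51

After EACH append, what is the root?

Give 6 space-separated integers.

After append 70 (leaves=[70]):
  L0: [70]
  root=70
After append 85 (leaves=[70, 85]):
  L0: [70, 85]
  L1: h(70,85)=(70*31+85)%997=261 -> [261]
  root=261
After append 87 (leaves=[70, 85, 87]):
  L0: [70, 85, 87]
  L1: h(70,85)=(70*31+85)%997=261 h(87,87)=(87*31+87)%997=790 -> [261, 790]
  L2: h(261,790)=(261*31+790)%997=905 -> [905]
  root=905
After append 23 (leaves=[70, 85, 87, 23]):
  L0: [70, 85, 87, 23]
  L1: h(70,85)=(70*31+85)%997=261 h(87,23)=(87*31+23)%997=726 -> [261, 726]
  L2: h(261,726)=(261*31+726)%997=841 -> [841]
  root=841
After append 2 (leaves=[70, 85, 87, 23, 2]):
  L0: [70, 85, 87, 23, 2]
  L1: h(70,85)=(70*31+85)%997=261 h(87,23)=(87*31+23)%997=726 h(2,2)=(2*31+2)%997=64 -> [261, 726, 64]
  L2: h(261,726)=(261*31+726)%997=841 h(64,64)=(64*31+64)%997=54 -> [841, 54]
  L3: h(841,54)=(841*31+54)%997=203 -> [203]
  root=203
After append 51 (leaves=[70, 85, 87, 23, 2, 51]):
  L0: [70, 85, 87, 23, 2, 51]
  L1: h(70,85)=(70*31+85)%997=261 h(87,23)=(87*31+23)%997=726 h(2,51)=(2*31+51)%997=113 -> [261, 726, 113]
  L2: h(261,726)=(261*31+726)%997=841 h(113,113)=(113*31+113)%997=625 -> [841, 625]
  L3: h(841,625)=(841*31+625)%997=774 -> [774]
  root=774

Answer: 70 261 905 841 203 774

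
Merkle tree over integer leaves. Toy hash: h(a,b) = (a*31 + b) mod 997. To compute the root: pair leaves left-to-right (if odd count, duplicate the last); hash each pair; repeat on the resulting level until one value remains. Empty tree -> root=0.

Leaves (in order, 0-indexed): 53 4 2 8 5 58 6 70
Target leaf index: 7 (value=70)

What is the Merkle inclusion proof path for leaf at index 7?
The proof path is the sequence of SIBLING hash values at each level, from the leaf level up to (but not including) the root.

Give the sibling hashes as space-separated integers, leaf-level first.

Answer: 6 213 280

Derivation:
L0 (leaves): [53, 4, 2, 8, 5, 58, 6, 70], target index=7
L1: h(53,4)=(53*31+4)%997=650 [pair 0] h(2,8)=(2*31+8)%997=70 [pair 1] h(5,58)=(5*31+58)%997=213 [pair 2] h(6,70)=(6*31+70)%997=256 [pair 3] -> [650, 70, 213, 256]
  Sibling for proof at L0: 6
L2: h(650,70)=(650*31+70)%997=280 [pair 0] h(213,256)=(213*31+256)%997=877 [pair 1] -> [280, 877]
  Sibling for proof at L1: 213
L3: h(280,877)=(280*31+877)%997=584 [pair 0] -> [584]
  Sibling for proof at L2: 280
Root: 584
Proof path (sibling hashes from leaf to root): [6, 213, 280]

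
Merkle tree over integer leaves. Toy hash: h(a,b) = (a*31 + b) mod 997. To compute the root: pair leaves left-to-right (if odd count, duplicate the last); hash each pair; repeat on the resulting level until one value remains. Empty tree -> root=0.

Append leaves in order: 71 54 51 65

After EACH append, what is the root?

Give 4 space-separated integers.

After append 71 (leaves=[71]):
  L0: [71]
  root=71
After append 54 (leaves=[71, 54]):
  L0: [71, 54]
  L1: h(71,54)=(71*31+54)%997=261 -> [261]
  root=261
After append 51 (leaves=[71, 54, 51]):
  L0: [71, 54, 51]
  L1: h(71,54)=(71*31+54)%997=261 h(51,51)=(51*31+51)%997=635 -> [261, 635]
  L2: h(261,635)=(261*31+635)%997=750 -> [750]
  root=750
After append 65 (leaves=[71, 54, 51, 65]):
  L0: [71, 54, 51, 65]
  L1: h(71,54)=(71*31+54)%997=261 h(51,65)=(51*31+65)%997=649 -> [261, 649]
  L2: h(261,649)=(261*31+649)%997=764 -> [764]
  root=764

Answer: 71 261 750 764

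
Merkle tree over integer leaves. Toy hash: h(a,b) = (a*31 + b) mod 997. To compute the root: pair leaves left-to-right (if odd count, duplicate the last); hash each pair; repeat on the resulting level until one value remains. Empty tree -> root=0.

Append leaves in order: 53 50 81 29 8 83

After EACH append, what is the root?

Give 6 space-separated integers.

After append 53 (leaves=[53]):
  L0: [53]
  root=53
After append 50 (leaves=[53, 50]):
  L0: [53, 50]
  L1: h(53,50)=(53*31+50)%997=696 -> [696]
  root=696
After append 81 (leaves=[53, 50, 81]):
  L0: [53, 50, 81]
  L1: h(53,50)=(53*31+50)%997=696 h(81,81)=(81*31+81)%997=598 -> [696, 598]
  L2: h(696,598)=(696*31+598)%997=240 -> [240]
  root=240
After append 29 (leaves=[53, 50, 81, 29]):
  L0: [53, 50, 81, 29]
  L1: h(53,50)=(53*31+50)%997=696 h(81,29)=(81*31+29)%997=546 -> [696, 546]
  L2: h(696,546)=(696*31+546)%997=188 -> [188]
  root=188
After append 8 (leaves=[53, 50, 81, 29, 8]):
  L0: [53, 50, 81, 29, 8]
  L1: h(53,50)=(53*31+50)%997=696 h(81,29)=(81*31+29)%997=546 h(8,8)=(8*31+8)%997=256 -> [696, 546, 256]
  L2: h(696,546)=(696*31+546)%997=188 h(256,256)=(256*31+256)%997=216 -> [188, 216]
  L3: h(188,216)=(188*31+216)%997=62 -> [62]
  root=62
After append 83 (leaves=[53, 50, 81, 29, 8, 83]):
  L0: [53, 50, 81, 29, 8, 83]
  L1: h(53,50)=(53*31+50)%997=696 h(81,29)=(81*31+29)%997=546 h(8,83)=(8*31+83)%997=331 -> [696, 546, 331]
  L2: h(696,546)=(696*31+546)%997=188 h(331,331)=(331*31+331)%997=622 -> [188, 622]
  L3: h(188,622)=(188*31+622)%997=468 -> [468]
  root=468

Answer: 53 696 240 188 62 468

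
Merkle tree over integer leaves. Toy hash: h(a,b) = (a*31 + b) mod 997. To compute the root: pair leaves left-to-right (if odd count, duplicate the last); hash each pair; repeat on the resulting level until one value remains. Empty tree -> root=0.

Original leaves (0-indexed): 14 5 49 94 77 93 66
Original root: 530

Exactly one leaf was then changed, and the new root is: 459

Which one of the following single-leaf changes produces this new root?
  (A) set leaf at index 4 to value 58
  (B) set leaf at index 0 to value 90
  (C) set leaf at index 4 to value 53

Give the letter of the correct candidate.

Answer: B

Derivation:
Original leaves: [14, 5, 49, 94, 77, 93, 66]
Target new root: 459
Try each candidate change and compute the resulting root:
Candidate A: set leaf[4] = 58 -> leaves = [14, 5, 49, 94, 58, 93, 66]
  L0: [14, 5, 49, 94, 58, 93, 66]
  L1: h(14,5)=(14*31+5)%997=439 h(49,94)=(49*31+94)%997=616 h(58,93)=(58*31+93)%997=894 h(66,66)=(66*31+66)%997=118 -> [439, 616, 894, 118]
  L2: h(439,616)=(439*31+616)%997=267 h(894,118)=(894*31+118)%997=913 -> [267, 913]
  L3: h(267,913)=(267*31+913)%997=217 -> [217]
  root = 217 != target 459
Candidate B: set leaf[0] = 90 -> leaves = [90, 5, 49, 94, 77, 93, 66]
  L0: [90, 5, 49, 94, 77, 93, 66]
  L1: h(90,5)=(90*31+5)%997=801 h(49,94)=(49*31+94)%997=616 h(77,93)=(77*31+93)%997=486 h(66,66)=(66*31+66)%997=118 -> [801, 616, 486, 118]
  L2: h(801,616)=(801*31+616)%997=522 h(486,118)=(486*31+118)%997=229 -> [522, 229]
  L3: h(522,229)=(522*31+229)%997=459 -> [459]
  root = 459 == target 459  ** MATCH **
Candidate C: set leaf[4] = 53 -> leaves = [14, 5, 49, 94, 53, 93, 66]
  L0: [14, 5, 49, 94, 53, 93, 66]
  L1: h(14,5)=(14*31+5)%997=439 h(49,94)=(49*31+94)%997=616 h(53,93)=(53*31+93)%997=739 h(66,66)=(66*31+66)%997=118 -> [439, 616, 739, 118]
  L2: h(439,616)=(439*31+616)%997=267 h(739,118)=(739*31+118)%997=96 -> [267, 96]
  L3: h(267,96)=(267*31+96)%997=397 -> [397]
  root = 397 != target 459
Candidate B produces the target root.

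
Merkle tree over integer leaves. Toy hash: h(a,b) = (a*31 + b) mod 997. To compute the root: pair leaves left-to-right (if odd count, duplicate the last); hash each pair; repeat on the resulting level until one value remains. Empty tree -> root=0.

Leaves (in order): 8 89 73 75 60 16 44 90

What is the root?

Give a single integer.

L0: [8, 89, 73, 75, 60, 16, 44, 90]
L1: h(8,89)=(8*31+89)%997=337 h(73,75)=(73*31+75)%997=344 h(60,16)=(60*31+16)%997=879 h(44,90)=(44*31+90)%997=457 -> [337, 344, 879, 457]
L2: h(337,344)=(337*31+344)%997=821 h(879,457)=(879*31+457)%997=787 -> [821, 787]
L3: h(821,787)=(821*31+787)%997=316 -> [316]

Answer: 316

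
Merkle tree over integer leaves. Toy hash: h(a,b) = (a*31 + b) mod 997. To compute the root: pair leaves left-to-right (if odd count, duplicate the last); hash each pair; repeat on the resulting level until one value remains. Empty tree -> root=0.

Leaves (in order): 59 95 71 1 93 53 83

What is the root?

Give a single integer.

Answer: 946

Derivation:
L0: [59, 95, 71, 1, 93, 53, 83]
L1: h(59,95)=(59*31+95)%997=927 h(71,1)=(71*31+1)%997=208 h(93,53)=(93*31+53)%997=942 h(83,83)=(83*31+83)%997=662 -> [927, 208, 942, 662]
L2: h(927,208)=(927*31+208)%997=32 h(942,662)=(942*31+662)%997=951 -> [32, 951]
L3: h(32,951)=(32*31+951)%997=946 -> [946]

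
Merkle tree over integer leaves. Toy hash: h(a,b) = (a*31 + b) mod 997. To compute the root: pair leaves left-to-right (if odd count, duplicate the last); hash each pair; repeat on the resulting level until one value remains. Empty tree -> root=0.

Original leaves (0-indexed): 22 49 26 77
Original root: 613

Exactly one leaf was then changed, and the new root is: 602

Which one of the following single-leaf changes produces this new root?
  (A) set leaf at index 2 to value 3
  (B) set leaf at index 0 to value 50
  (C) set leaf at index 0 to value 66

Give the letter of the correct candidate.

Answer: B

Derivation:
Original leaves: [22, 49, 26, 77]
Target new root: 602
Try each candidate change and compute the resulting root:
Candidate A: set leaf[2] = 3 -> leaves = [22, 49, 3, 77]
  L0: [22, 49, 3, 77]
  L1: h(22,49)=(22*31+49)%997=731 h(3,77)=(3*31+77)%997=170 -> [731, 170]
  L2: h(731,170)=(731*31+170)%997=897 -> [897]
  root = 897 != target 602
Candidate B: set leaf[0] = 50 -> leaves = [50, 49, 26, 77]
  L0: [50, 49, 26, 77]
  L1: h(50,49)=(50*31+49)%997=602 h(26,77)=(26*31+77)%997=883 -> [602, 883]
  L2: h(602,883)=(602*31+883)%997=602 -> [602]
  root = 602 == target 602  ** MATCH **
Candidate C: set leaf[0] = 66 -> leaves = [66, 49, 26, 77]
  L0: [66, 49, 26, 77]
  L1: h(66,49)=(66*31+49)%997=101 h(26,77)=(26*31+77)%997=883 -> [101, 883]
  L2: h(101,883)=(101*31+883)%997=26 -> [26]
  root = 26 != target 602
Candidate B produces the target root.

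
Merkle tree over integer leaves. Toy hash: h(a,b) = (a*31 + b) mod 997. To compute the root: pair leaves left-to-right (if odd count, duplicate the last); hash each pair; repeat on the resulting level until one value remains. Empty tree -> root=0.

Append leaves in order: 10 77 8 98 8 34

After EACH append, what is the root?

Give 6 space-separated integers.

Answer: 10 387 289 379 1 833

Derivation:
After append 10 (leaves=[10]):
  L0: [10]
  root=10
After append 77 (leaves=[10, 77]):
  L0: [10, 77]
  L1: h(10,77)=(10*31+77)%997=387 -> [387]
  root=387
After append 8 (leaves=[10, 77, 8]):
  L0: [10, 77, 8]
  L1: h(10,77)=(10*31+77)%997=387 h(8,8)=(8*31+8)%997=256 -> [387, 256]
  L2: h(387,256)=(387*31+256)%997=289 -> [289]
  root=289
After append 98 (leaves=[10, 77, 8, 98]):
  L0: [10, 77, 8, 98]
  L1: h(10,77)=(10*31+77)%997=387 h(8,98)=(8*31+98)%997=346 -> [387, 346]
  L2: h(387,346)=(387*31+346)%997=379 -> [379]
  root=379
After append 8 (leaves=[10, 77, 8, 98, 8]):
  L0: [10, 77, 8, 98, 8]
  L1: h(10,77)=(10*31+77)%997=387 h(8,98)=(8*31+98)%997=346 h(8,8)=(8*31+8)%997=256 -> [387, 346, 256]
  L2: h(387,346)=(387*31+346)%997=379 h(256,256)=(256*31+256)%997=216 -> [379, 216]
  L3: h(379,216)=(379*31+216)%997=1 -> [1]
  root=1
After append 34 (leaves=[10, 77, 8, 98, 8, 34]):
  L0: [10, 77, 8, 98, 8, 34]
  L1: h(10,77)=(10*31+77)%997=387 h(8,98)=(8*31+98)%997=346 h(8,34)=(8*31+34)%997=282 -> [387, 346, 282]
  L2: h(387,346)=(387*31+346)%997=379 h(282,282)=(282*31+282)%997=51 -> [379, 51]
  L3: h(379,51)=(379*31+51)%997=833 -> [833]
  root=833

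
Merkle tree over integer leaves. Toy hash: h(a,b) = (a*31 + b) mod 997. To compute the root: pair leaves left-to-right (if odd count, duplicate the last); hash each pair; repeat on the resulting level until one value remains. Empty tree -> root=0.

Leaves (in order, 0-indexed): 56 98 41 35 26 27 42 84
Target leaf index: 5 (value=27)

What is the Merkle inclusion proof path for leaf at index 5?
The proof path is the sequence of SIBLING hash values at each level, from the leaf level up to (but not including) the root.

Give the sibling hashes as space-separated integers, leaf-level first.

L0 (leaves): [56, 98, 41, 35, 26, 27, 42, 84], target index=5
L1: h(56,98)=(56*31+98)%997=837 [pair 0] h(41,35)=(41*31+35)%997=309 [pair 1] h(26,27)=(26*31+27)%997=833 [pair 2] h(42,84)=(42*31+84)%997=389 [pair 3] -> [837, 309, 833, 389]
  Sibling for proof at L0: 26
L2: h(837,309)=(837*31+309)%997=334 [pair 0] h(833,389)=(833*31+389)%997=290 [pair 1] -> [334, 290]
  Sibling for proof at L1: 389
L3: h(334,290)=(334*31+290)%997=674 [pair 0] -> [674]
  Sibling for proof at L2: 334
Root: 674
Proof path (sibling hashes from leaf to root): [26, 389, 334]

Answer: 26 389 334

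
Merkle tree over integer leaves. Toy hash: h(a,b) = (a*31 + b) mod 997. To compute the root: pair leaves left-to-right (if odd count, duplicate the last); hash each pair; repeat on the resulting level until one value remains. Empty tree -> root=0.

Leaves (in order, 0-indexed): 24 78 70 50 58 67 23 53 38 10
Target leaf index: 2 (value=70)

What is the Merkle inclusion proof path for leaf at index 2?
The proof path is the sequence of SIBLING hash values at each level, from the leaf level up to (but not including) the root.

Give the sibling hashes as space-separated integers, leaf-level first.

Answer: 50 822 755 172

Derivation:
L0 (leaves): [24, 78, 70, 50, 58, 67, 23, 53, 38, 10], target index=2
L1: h(24,78)=(24*31+78)%997=822 [pair 0] h(70,50)=(70*31+50)%997=226 [pair 1] h(58,67)=(58*31+67)%997=868 [pair 2] h(23,53)=(23*31+53)%997=766 [pair 3] h(38,10)=(38*31+10)%997=191 [pair 4] -> [822, 226, 868, 766, 191]
  Sibling for proof at L0: 50
L2: h(822,226)=(822*31+226)%997=783 [pair 0] h(868,766)=(868*31+766)%997=755 [pair 1] h(191,191)=(191*31+191)%997=130 [pair 2] -> [783, 755, 130]
  Sibling for proof at L1: 822
L3: h(783,755)=(783*31+755)%997=103 [pair 0] h(130,130)=(130*31+130)%997=172 [pair 1] -> [103, 172]
  Sibling for proof at L2: 755
L4: h(103,172)=(103*31+172)%997=374 [pair 0] -> [374]
  Sibling for proof at L3: 172
Root: 374
Proof path (sibling hashes from leaf to root): [50, 822, 755, 172]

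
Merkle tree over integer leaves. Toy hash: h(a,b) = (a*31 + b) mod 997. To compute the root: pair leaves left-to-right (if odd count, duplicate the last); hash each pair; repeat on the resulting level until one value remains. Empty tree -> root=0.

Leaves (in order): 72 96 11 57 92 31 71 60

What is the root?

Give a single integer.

Answer: 224

Derivation:
L0: [72, 96, 11, 57, 92, 31, 71, 60]
L1: h(72,96)=(72*31+96)%997=334 h(11,57)=(11*31+57)%997=398 h(92,31)=(92*31+31)%997=889 h(71,60)=(71*31+60)%997=267 -> [334, 398, 889, 267]
L2: h(334,398)=(334*31+398)%997=782 h(889,267)=(889*31+267)%997=907 -> [782, 907]
L3: h(782,907)=(782*31+907)%997=224 -> [224]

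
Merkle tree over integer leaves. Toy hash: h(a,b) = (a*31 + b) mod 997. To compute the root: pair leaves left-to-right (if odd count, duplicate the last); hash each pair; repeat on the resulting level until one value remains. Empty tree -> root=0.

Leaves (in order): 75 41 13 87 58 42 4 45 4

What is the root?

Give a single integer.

L0: [75, 41, 13, 87, 58, 42, 4, 45, 4]
L1: h(75,41)=(75*31+41)%997=372 h(13,87)=(13*31+87)%997=490 h(58,42)=(58*31+42)%997=843 h(4,45)=(4*31+45)%997=169 h(4,4)=(4*31+4)%997=128 -> [372, 490, 843, 169, 128]
L2: h(372,490)=(372*31+490)%997=58 h(843,169)=(843*31+169)%997=380 h(128,128)=(128*31+128)%997=108 -> [58, 380, 108]
L3: h(58,380)=(58*31+380)%997=184 h(108,108)=(108*31+108)%997=465 -> [184, 465]
L4: h(184,465)=(184*31+465)%997=187 -> [187]

Answer: 187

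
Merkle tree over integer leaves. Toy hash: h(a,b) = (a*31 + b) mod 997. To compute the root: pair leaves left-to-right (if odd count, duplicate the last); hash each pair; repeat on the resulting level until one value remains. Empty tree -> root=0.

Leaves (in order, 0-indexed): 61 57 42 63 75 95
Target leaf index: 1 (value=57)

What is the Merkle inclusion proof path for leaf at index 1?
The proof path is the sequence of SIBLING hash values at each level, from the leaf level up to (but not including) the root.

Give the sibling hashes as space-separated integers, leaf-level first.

L0 (leaves): [61, 57, 42, 63, 75, 95], target index=1
L1: h(61,57)=(61*31+57)%997=951 [pair 0] h(42,63)=(42*31+63)%997=368 [pair 1] h(75,95)=(75*31+95)%997=426 [pair 2] -> [951, 368, 426]
  Sibling for proof at L0: 61
L2: h(951,368)=(951*31+368)%997=936 [pair 0] h(426,426)=(426*31+426)%997=671 [pair 1] -> [936, 671]
  Sibling for proof at L1: 368
L3: h(936,671)=(936*31+671)%997=774 [pair 0] -> [774]
  Sibling for proof at L2: 671
Root: 774
Proof path (sibling hashes from leaf to root): [61, 368, 671]

Answer: 61 368 671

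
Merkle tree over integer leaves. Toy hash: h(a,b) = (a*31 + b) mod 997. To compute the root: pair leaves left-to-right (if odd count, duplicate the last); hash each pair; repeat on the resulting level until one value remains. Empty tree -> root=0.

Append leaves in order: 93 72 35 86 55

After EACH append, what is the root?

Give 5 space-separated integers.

After append 93 (leaves=[93]):
  L0: [93]
  root=93
After append 72 (leaves=[93, 72]):
  L0: [93, 72]
  L1: h(93,72)=(93*31+72)%997=961 -> [961]
  root=961
After append 35 (leaves=[93, 72, 35]):
  L0: [93, 72, 35]
  L1: h(93,72)=(93*31+72)%997=961 h(35,35)=(35*31+35)%997=123 -> [961, 123]
  L2: h(961,123)=(961*31+123)%997=4 -> [4]
  root=4
After append 86 (leaves=[93, 72, 35, 86]):
  L0: [93, 72, 35, 86]
  L1: h(93,72)=(93*31+72)%997=961 h(35,86)=(35*31+86)%997=174 -> [961, 174]
  L2: h(961,174)=(961*31+174)%997=55 -> [55]
  root=55
After append 55 (leaves=[93, 72, 35, 86, 55]):
  L0: [93, 72, 35, 86, 55]
  L1: h(93,72)=(93*31+72)%997=961 h(35,86)=(35*31+86)%997=174 h(55,55)=(55*31+55)%997=763 -> [961, 174, 763]
  L2: h(961,174)=(961*31+174)%997=55 h(763,763)=(763*31+763)%997=488 -> [55, 488]
  L3: h(55,488)=(55*31+488)%997=199 -> [199]
  root=199

Answer: 93 961 4 55 199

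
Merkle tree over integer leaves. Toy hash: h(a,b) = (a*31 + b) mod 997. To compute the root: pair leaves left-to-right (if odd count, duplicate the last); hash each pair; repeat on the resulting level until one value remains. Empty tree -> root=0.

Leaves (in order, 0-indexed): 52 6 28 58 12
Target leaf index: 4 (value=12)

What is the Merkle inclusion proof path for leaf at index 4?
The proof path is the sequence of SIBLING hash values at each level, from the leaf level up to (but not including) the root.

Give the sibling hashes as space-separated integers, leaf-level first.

Answer: 12 384 237

Derivation:
L0 (leaves): [52, 6, 28, 58, 12], target index=4
L1: h(52,6)=(52*31+6)%997=621 [pair 0] h(28,58)=(28*31+58)%997=926 [pair 1] h(12,12)=(12*31+12)%997=384 [pair 2] -> [621, 926, 384]
  Sibling for proof at L0: 12
L2: h(621,926)=(621*31+926)%997=237 [pair 0] h(384,384)=(384*31+384)%997=324 [pair 1] -> [237, 324]
  Sibling for proof at L1: 384
L3: h(237,324)=(237*31+324)%997=692 [pair 0] -> [692]
  Sibling for proof at L2: 237
Root: 692
Proof path (sibling hashes from leaf to root): [12, 384, 237]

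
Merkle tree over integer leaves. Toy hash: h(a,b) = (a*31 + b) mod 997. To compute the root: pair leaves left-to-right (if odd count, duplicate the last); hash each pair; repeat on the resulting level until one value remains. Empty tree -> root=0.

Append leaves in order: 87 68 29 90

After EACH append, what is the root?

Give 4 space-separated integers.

Answer: 87 771 901 962

Derivation:
After append 87 (leaves=[87]):
  L0: [87]
  root=87
After append 68 (leaves=[87, 68]):
  L0: [87, 68]
  L1: h(87,68)=(87*31+68)%997=771 -> [771]
  root=771
After append 29 (leaves=[87, 68, 29]):
  L0: [87, 68, 29]
  L1: h(87,68)=(87*31+68)%997=771 h(29,29)=(29*31+29)%997=928 -> [771, 928]
  L2: h(771,928)=(771*31+928)%997=901 -> [901]
  root=901
After append 90 (leaves=[87, 68, 29, 90]):
  L0: [87, 68, 29, 90]
  L1: h(87,68)=(87*31+68)%997=771 h(29,90)=(29*31+90)%997=989 -> [771, 989]
  L2: h(771,989)=(771*31+989)%997=962 -> [962]
  root=962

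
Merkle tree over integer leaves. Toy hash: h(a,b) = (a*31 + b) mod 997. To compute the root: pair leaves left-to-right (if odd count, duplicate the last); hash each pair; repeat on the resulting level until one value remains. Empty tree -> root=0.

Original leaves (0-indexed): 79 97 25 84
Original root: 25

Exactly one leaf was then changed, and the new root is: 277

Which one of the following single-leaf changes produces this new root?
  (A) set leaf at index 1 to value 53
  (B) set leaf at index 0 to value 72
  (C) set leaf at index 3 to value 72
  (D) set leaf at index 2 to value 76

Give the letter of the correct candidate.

Answer: B

Derivation:
Original leaves: [79, 97, 25, 84]
Target new root: 277
Try each candidate change and compute the resulting root:
Candidate A: set leaf[1] = 53 -> leaves = [79, 53, 25, 84]
  L0: [79, 53, 25, 84]
  L1: h(79,53)=(79*31+53)%997=508 h(25,84)=(25*31+84)%997=859 -> [508, 859]
  L2: h(508,859)=(508*31+859)%997=655 -> [655]
  root = 655 != target 277
Candidate B: set leaf[0] = 72 -> leaves = [72, 97, 25, 84]
  L0: [72, 97, 25, 84]
  L1: h(72,97)=(72*31+97)%997=335 h(25,84)=(25*31+84)%997=859 -> [335, 859]
  L2: h(335,859)=(335*31+859)%997=277 -> [277]
  root = 277 == target 277  ** MATCH **
Candidate C: set leaf[3] = 72 -> leaves = [79, 97, 25, 72]
  L0: [79, 97, 25, 72]
  L1: h(79,97)=(79*31+97)%997=552 h(25,72)=(25*31+72)%997=847 -> [552, 847]
  L2: h(552,847)=(552*31+847)%997=13 -> [13]
  root = 13 != target 277
Candidate D: set leaf[2] = 76 -> leaves = [79, 97, 76, 84]
  L0: [79, 97, 76, 84]
  L1: h(79,97)=(79*31+97)%997=552 h(76,84)=(76*31+84)%997=446 -> [552, 446]
  L2: h(552,446)=(552*31+446)%997=609 -> [609]
  root = 609 != target 277
Candidate B produces the target root.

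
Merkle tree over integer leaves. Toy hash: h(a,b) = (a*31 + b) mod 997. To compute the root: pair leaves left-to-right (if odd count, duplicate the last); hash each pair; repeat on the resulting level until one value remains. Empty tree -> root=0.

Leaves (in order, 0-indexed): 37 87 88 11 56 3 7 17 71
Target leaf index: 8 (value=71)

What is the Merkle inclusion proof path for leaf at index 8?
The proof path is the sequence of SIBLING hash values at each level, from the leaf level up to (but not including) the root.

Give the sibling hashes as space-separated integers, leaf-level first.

Answer: 71 278 920 910

Derivation:
L0 (leaves): [37, 87, 88, 11, 56, 3, 7, 17, 71], target index=8
L1: h(37,87)=(37*31+87)%997=237 [pair 0] h(88,11)=(88*31+11)%997=745 [pair 1] h(56,3)=(56*31+3)%997=742 [pair 2] h(7,17)=(7*31+17)%997=234 [pair 3] h(71,71)=(71*31+71)%997=278 [pair 4] -> [237, 745, 742, 234, 278]
  Sibling for proof at L0: 71
L2: h(237,745)=(237*31+745)%997=116 [pair 0] h(742,234)=(742*31+234)%997=305 [pair 1] h(278,278)=(278*31+278)%997=920 [pair 2] -> [116, 305, 920]
  Sibling for proof at L1: 278
L3: h(116,305)=(116*31+305)%997=910 [pair 0] h(920,920)=(920*31+920)%997=527 [pair 1] -> [910, 527]
  Sibling for proof at L2: 920
L4: h(910,527)=(910*31+527)%997=821 [pair 0] -> [821]
  Sibling for proof at L3: 910
Root: 821
Proof path (sibling hashes from leaf to root): [71, 278, 920, 910]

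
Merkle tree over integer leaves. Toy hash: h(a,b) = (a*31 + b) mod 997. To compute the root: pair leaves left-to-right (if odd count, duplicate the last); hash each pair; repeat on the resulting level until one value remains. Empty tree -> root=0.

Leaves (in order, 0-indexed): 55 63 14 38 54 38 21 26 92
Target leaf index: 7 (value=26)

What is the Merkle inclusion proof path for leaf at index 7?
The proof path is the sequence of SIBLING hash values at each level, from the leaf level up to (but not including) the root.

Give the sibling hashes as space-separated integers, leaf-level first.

L0 (leaves): [55, 63, 14, 38, 54, 38, 21, 26, 92], target index=7
L1: h(55,63)=(55*31+63)%997=771 [pair 0] h(14,38)=(14*31+38)%997=472 [pair 1] h(54,38)=(54*31+38)%997=715 [pair 2] h(21,26)=(21*31+26)%997=677 [pair 3] h(92,92)=(92*31+92)%997=950 [pair 4] -> [771, 472, 715, 677, 950]
  Sibling for proof at L0: 21
L2: h(771,472)=(771*31+472)%997=445 [pair 0] h(715,677)=(715*31+677)%997=908 [pair 1] h(950,950)=(950*31+950)%997=490 [pair 2] -> [445, 908, 490]
  Sibling for proof at L1: 715
L3: h(445,908)=(445*31+908)%997=745 [pair 0] h(490,490)=(490*31+490)%997=725 [pair 1] -> [745, 725]
  Sibling for proof at L2: 445
L4: h(745,725)=(745*31+725)%997=889 [pair 0] -> [889]
  Sibling for proof at L3: 725
Root: 889
Proof path (sibling hashes from leaf to root): [21, 715, 445, 725]

Answer: 21 715 445 725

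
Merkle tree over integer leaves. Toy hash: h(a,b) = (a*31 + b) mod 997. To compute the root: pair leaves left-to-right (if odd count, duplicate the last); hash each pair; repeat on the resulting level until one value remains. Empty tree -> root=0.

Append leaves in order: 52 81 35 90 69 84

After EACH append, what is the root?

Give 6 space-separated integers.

Answer: 52 696 762 817 271 751

Derivation:
After append 52 (leaves=[52]):
  L0: [52]
  root=52
After append 81 (leaves=[52, 81]):
  L0: [52, 81]
  L1: h(52,81)=(52*31+81)%997=696 -> [696]
  root=696
After append 35 (leaves=[52, 81, 35]):
  L0: [52, 81, 35]
  L1: h(52,81)=(52*31+81)%997=696 h(35,35)=(35*31+35)%997=123 -> [696, 123]
  L2: h(696,123)=(696*31+123)%997=762 -> [762]
  root=762
After append 90 (leaves=[52, 81, 35, 90]):
  L0: [52, 81, 35, 90]
  L1: h(52,81)=(52*31+81)%997=696 h(35,90)=(35*31+90)%997=178 -> [696, 178]
  L2: h(696,178)=(696*31+178)%997=817 -> [817]
  root=817
After append 69 (leaves=[52, 81, 35, 90, 69]):
  L0: [52, 81, 35, 90, 69]
  L1: h(52,81)=(52*31+81)%997=696 h(35,90)=(35*31+90)%997=178 h(69,69)=(69*31+69)%997=214 -> [696, 178, 214]
  L2: h(696,178)=(696*31+178)%997=817 h(214,214)=(214*31+214)%997=866 -> [817, 866]
  L3: h(817,866)=(817*31+866)%997=271 -> [271]
  root=271
After append 84 (leaves=[52, 81, 35, 90, 69, 84]):
  L0: [52, 81, 35, 90, 69, 84]
  L1: h(52,81)=(52*31+81)%997=696 h(35,90)=(35*31+90)%997=178 h(69,84)=(69*31+84)%997=229 -> [696, 178, 229]
  L2: h(696,178)=(696*31+178)%997=817 h(229,229)=(229*31+229)%997=349 -> [817, 349]
  L3: h(817,349)=(817*31+349)%997=751 -> [751]
  root=751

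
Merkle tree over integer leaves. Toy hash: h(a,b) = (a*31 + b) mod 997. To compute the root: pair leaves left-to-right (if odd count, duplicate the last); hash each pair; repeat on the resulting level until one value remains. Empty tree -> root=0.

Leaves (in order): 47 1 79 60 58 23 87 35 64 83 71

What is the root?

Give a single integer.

Answer: 130

Derivation:
L0: [47, 1, 79, 60, 58, 23, 87, 35, 64, 83, 71]
L1: h(47,1)=(47*31+1)%997=461 h(79,60)=(79*31+60)%997=515 h(58,23)=(58*31+23)%997=824 h(87,35)=(87*31+35)%997=738 h(64,83)=(64*31+83)%997=73 h(71,71)=(71*31+71)%997=278 -> [461, 515, 824, 738, 73, 278]
L2: h(461,515)=(461*31+515)%997=848 h(824,738)=(824*31+738)%997=360 h(73,278)=(73*31+278)%997=547 -> [848, 360, 547]
L3: h(848,360)=(848*31+360)%997=726 h(547,547)=(547*31+547)%997=555 -> [726, 555]
L4: h(726,555)=(726*31+555)%997=130 -> [130]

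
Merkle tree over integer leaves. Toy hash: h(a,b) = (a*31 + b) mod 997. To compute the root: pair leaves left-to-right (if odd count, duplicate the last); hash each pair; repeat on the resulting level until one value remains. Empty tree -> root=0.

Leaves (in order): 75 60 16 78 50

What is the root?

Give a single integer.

L0: [75, 60, 16, 78, 50]
L1: h(75,60)=(75*31+60)%997=391 h(16,78)=(16*31+78)%997=574 h(50,50)=(50*31+50)%997=603 -> [391, 574, 603]
L2: h(391,574)=(391*31+574)%997=731 h(603,603)=(603*31+603)%997=353 -> [731, 353]
L3: h(731,353)=(731*31+353)%997=83 -> [83]

Answer: 83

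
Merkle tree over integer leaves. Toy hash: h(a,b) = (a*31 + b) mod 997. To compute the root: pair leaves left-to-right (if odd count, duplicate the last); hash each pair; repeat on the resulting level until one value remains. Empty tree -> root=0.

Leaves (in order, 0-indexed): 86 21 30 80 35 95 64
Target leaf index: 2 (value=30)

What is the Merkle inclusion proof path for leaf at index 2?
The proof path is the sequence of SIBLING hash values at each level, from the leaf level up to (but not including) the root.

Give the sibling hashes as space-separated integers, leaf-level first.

L0 (leaves): [86, 21, 30, 80, 35, 95, 64], target index=2
L1: h(86,21)=(86*31+21)%997=693 [pair 0] h(30,80)=(30*31+80)%997=13 [pair 1] h(35,95)=(35*31+95)%997=183 [pair 2] h(64,64)=(64*31+64)%997=54 [pair 3] -> [693, 13, 183, 54]
  Sibling for proof at L0: 80
L2: h(693,13)=(693*31+13)%997=559 [pair 0] h(183,54)=(183*31+54)%997=742 [pair 1] -> [559, 742]
  Sibling for proof at L1: 693
L3: h(559,742)=(559*31+742)%997=125 [pair 0] -> [125]
  Sibling for proof at L2: 742
Root: 125
Proof path (sibling hashes from leaf to root): [80, 693, 742]

Answer: 80 693 742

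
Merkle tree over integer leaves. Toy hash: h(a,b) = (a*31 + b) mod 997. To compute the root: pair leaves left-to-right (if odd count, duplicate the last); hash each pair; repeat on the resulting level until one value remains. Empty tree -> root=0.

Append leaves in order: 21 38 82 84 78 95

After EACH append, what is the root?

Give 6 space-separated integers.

Answer: 21 689 55 57 882 429

Derivation:
After append 21 (leaves=[21]):
  L0: [21]
  root=21
After append 38 (leaves=[21, 38]):
  L0: [21, 38]
  L1: h(21,38)=(21*31+38)%997=689 -> [689]
  root=689
After append 82 (leaves=[21, 38, 82]):
  L0: [21, 38, 82]
  L1: h(21,38)=(21*31+38)%997=689 h(82,82)=(82*31+82)%997=630 -> [689, 630]
  L2: h(689,630)=(689*31+630)%997=55 -> [55]
  root=55
After append 84 (leaves=[21, 38, 82, 84]):
  L0: [21, 38, 82, 84]
  L1: h(21,38)=(21*31+38)%997=689 h(82,84)=(82*31+84)%997=632 -> [689, 632]
  L2: h(689,632)=(689*31+632)%997=57 -> [57]
  root=57
After append 78 (leaves=[21, 38, 82, 84, 78]):
  L0: [21, 38, 82, 84, 78]
  L1: h(21,38)=(21*31+38)%997=689 h(82,84)=(82*31+84)%997=632 h(78,78)=(78*31+78)%997=502 -> [689, 632, 502]
  L2: h(689,632)=(689*31+632)%997=57 h(502,502)=(502*31+502)%997=112 -> [57, 112]
  L3: h(57,112)=(57*31+112)%997=882 -> [882]
  root=882
After append 95 (leaves=[21, 38, 82, 84, 78, 95]):
  L0: [21, 38, 82, 84, 78, 95]
  L1: h(21,38)=(21*31+38)%997=689 h(82,84)=(82*31+84)%997=632 h(78,95)=(78*31+95)%997=519 -> [689, 632, 519]
  L2: h(689,632)=(689*31+632)%997=57 h(519,519)=(519*31+519)%997=656 -> [57, 656]
  L3: h(57,656)=(57*31+656)%997=429 -> [429]
  root=429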